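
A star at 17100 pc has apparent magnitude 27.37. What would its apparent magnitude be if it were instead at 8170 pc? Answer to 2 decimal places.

Flux ∝ 1/d², so Δm = 5 log₁₀(d₂/d₁) = 5 log₁₀(8170/17100) = -1.604
m₂ = m₁ + Δm = 27.37 + (-1.604) = 25.766

m ≈ 25.77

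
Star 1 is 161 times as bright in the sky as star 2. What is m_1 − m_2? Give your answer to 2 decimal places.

m_1 − m_2 ≈ -5.52

Pogson: Δm = −2.5 log₁₀(ratio) = −2.5 log₁₀(161) = −2.5 × 2.2068 = -5.517
Star 1 is brighter, so it has the smaller magnitude: the difference is negative.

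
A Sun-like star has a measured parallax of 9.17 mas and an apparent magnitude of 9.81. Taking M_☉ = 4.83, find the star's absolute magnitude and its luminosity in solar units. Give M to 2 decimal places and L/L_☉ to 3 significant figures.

M ≈ 4.62; L/L_☉ ≈ 1.21

d = 1/p = 1000/9.17 mas = 109.1 pc
M = m − 5 log₁₀ d + 5 = 9.81 − 5·2.0376 + 5 = 4.622
M − M_☉ = 4.622 − 4.83 = -0.208
L/L_☉ = 10^(−0.4 × -0.208) = 1.211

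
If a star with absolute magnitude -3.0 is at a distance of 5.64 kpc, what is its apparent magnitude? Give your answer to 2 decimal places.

m ≈ 10.76

d = 5.64 kpc = 5640 pc
m = M + 5 log₁₀ d − 5 = -3.0 + 5·3.7513 − 5 = 10.756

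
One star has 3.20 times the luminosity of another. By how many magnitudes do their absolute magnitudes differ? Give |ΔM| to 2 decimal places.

|ΔM| ≈ 1.26

Pogson: ΔM = −2.5 log₁₀(ratio) = −2.5 log₁₀(3.20) = −2.5 × 0.5051 = -1.263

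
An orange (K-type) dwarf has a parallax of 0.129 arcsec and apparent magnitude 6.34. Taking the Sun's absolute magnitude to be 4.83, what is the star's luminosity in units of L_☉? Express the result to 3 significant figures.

d = 1/p = 1/0.129″ = 7.752 pc
M = m − 5 log₁₀ d + 5 = 6.34 − 5·0.8894 + 5 = 6.893
M − M_☉ = 6.893 − 4.83 = 2.063
L/L_☉ = 10^(−0.4 × 2.063) = 0.1496

L/L_☉ ≈ 0.150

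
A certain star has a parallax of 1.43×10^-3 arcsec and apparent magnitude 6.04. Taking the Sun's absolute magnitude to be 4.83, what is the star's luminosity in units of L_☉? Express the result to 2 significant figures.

L/L_☉ ≈ 1600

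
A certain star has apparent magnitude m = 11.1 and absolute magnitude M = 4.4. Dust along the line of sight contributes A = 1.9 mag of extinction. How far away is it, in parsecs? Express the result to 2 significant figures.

d ≈ 91 pc

m − M = 5 log₁₀(d/10 pc) + A  ⇒  11.1 − (4.4) − 1.9 = 5 log₁₀(d/10)
4.800 = 5 log₁₀(d/10)
log₁₀ d = (m − M − A)/5 + 1 = 1.9600
d = 10^1.9600 = 91.20 pc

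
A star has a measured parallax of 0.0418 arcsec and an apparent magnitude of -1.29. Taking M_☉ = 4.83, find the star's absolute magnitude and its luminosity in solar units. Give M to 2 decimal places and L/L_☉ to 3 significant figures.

d = 1/p = 1/0.0418″ = 23.92 pc
M = m − 5 log₁₀ d + 5 = -1.29 − 5·1.3788 + 5 = -3.184
M − M_☉ = -3.184 − 4.83 = -8.014
L/L_☉ = 10^(−0.4 × -8.014) = 1606

M ≈ -3.18; L/L_☉ ≈ 1610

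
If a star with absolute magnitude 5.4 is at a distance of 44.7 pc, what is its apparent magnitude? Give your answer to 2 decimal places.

m ≈ 8.65

m = M + 5 log₁₀ d − 5 = 5.4 + 5·1.6503 − 5 = 8.652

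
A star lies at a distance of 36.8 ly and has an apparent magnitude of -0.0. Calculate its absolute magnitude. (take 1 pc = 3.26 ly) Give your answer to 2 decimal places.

M ≈ -0.26

d = 36.8 ly / 3.26 = 11.29 pc
5 log₁₀(d/10 pc) = 5 log₁₀(11.29) − 5 = 0.263
M = m − 5 log₁₀(d/10) = -0.0 − 0.263 = -0.263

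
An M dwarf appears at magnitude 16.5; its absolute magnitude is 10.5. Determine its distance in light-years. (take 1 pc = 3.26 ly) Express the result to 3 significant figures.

d ≈ 517 ly

Distance modulus: m − M = 16.5 − (10.5) = 6.000
m − M = 5 log₁₀ d − 5
log₁₀ d = (m − M)/5 + 1 = 2.2000
d = 10^2.2000 = 158.5 pc
= 516.7 ly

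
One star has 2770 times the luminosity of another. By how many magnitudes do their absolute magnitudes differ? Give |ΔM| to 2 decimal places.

Pogson: ΔM = −2.5 log₁₀(ratio) = −2.5 log₁₀(2770) = −2.5 × 3.4425 = -8.606

|ΔM| ≈ 8.61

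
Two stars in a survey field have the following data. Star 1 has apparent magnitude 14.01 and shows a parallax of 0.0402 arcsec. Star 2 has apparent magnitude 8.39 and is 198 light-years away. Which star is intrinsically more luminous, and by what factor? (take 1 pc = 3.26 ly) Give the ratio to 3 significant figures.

Star 2 is more luminous, by a factor of 1060.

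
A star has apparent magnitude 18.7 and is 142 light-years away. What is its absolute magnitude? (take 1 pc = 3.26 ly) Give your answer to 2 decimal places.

M ≈ 15.50

d = 142 ly / 3.26 = 43.56 pc
5 log₁₀(d/10 pc) = 5 log₁₀(43.56) − 5 = 3.195
M = m − 5 log₁₀(d/10) = 18.7 − 3.195 = 15.505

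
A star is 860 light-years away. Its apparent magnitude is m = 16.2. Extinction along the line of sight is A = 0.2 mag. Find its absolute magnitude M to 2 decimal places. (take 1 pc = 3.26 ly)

d = 860 ly / 3.26 = 263.8 pc
5 log₁₀(d/10 pc) = 5 log₁₀(263.8) − 5 = 7.106
M = m − 5 log₁₀(d/10) − A = 16.2 − 7.106 − 0.2 = 8.894

M ≈ 8.89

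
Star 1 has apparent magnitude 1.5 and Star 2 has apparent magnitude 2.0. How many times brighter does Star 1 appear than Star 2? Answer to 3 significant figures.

1.58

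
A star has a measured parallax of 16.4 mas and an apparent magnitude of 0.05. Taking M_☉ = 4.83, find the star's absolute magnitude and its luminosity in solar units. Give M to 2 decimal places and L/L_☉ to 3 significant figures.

M ≈ -3.88; L/L_☉ ≈ 3040

d = 1/p = 1000/16.4 mas = 60.98 pc
M = m − 5 log₁₀ d + 5 = 0.05 − 5·1.7852 + 5 = -3.876
M − M_☉ = -3.876 − 4.83 = -8.706
L/L_☉ = 10^(−0.4 × -8.706) = 3036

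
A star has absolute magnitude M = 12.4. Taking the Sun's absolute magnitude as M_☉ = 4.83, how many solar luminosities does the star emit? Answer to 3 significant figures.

M − M_☉ = 12.4 − 4.83 = 7.570
L/L_☉ = 10^(−0.4 (M − M_☉)) = 10^-3.028 = 9.376×10^-4

L/L_☉ ≈ 9.38×10^-4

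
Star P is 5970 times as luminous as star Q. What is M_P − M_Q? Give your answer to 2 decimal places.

Pogson: ΔM = −2.5 log₁₀(ratio) = −2.5 log₁₀(5970) = −2.5 × 3.7760 = -9.440
Star P is brighter, so it has the smaller magnitude: the difference is negative.

M_P − M_Q ≈ -9.44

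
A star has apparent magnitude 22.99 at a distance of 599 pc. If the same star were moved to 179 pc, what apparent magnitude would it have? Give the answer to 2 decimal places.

m ≈ 20.37

Flux ∝ 1/d², so Δm = 5 log₁₀(d₂/d₁) = 5 log₁₀(179/599) = -2.623
m₂ = m₁ + Δm = 22.99 + (-2.623) = 20.367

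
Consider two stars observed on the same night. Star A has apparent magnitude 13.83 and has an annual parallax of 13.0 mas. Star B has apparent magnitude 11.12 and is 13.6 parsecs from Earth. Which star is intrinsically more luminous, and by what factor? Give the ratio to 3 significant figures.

Star A is more luminous, by a factor of 2.64.

Star A: p = 13.0 mas = 0.0130″ → d = 1/p = 76.92 pc
Star A: M = m − 5 log₁₀ d + 5 = 13.83 − 5·1.8861 + 5 = 9.400
Star B: M = m − 5 log₁₀ d + 5 = 11.12 − 5·1.1335 + 5 = 10.452
ΔM = M_A − M_B = 9.400 − (10.452) = -1.053; smaller M is more luminous → Star A.
L ratio = 10^(0.4 |ΔM|) = 10^0.421 = 2.637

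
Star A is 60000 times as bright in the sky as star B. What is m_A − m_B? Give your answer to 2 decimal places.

m_A − m_B ≈ -11.95

Pogson: Δm = −2.5 log₁₀(ratio) = −2.5 log₁₀(60000) = −2.5 × 4.7782 = -11.945
Star A is brighter, so it has the smaller magnitude: the difference is negative.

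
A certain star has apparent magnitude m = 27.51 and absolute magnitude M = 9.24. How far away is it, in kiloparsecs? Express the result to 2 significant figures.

d ≈ 45 kpc

Distance modulus: m − M = 27.51 − (9.24) = 18.270
m − M = 5 log₁₀ d − 5
log₁₀ d = (m − M)/5 + 1 = 4.6540
d = 10^4.6540 = 45080 pc
= 45.08 kpc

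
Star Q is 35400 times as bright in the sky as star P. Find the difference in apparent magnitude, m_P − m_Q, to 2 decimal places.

Pogson: Δm = −2.5 log₁₀(ratio) = −2.5 log₁₀(35400) = −2.5 × 4.5490 = -11.373
Star Q is brighter so has the smaller magnitude: m_P − m_Q is positive.

m_P − m_Q ≈ 11.37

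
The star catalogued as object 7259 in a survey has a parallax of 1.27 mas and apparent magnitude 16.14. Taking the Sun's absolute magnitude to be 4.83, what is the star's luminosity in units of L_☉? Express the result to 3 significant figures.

d = 1/p = 1000/1.27 mas = 787.4 pc
M = m − 5 log₁₀ d + 5 = 16.14 − 5·2.8962 + 5 = 6.659
M − M_☉ = 6.659 − 4.83 = 1.829
L/L_☉ = 10^(−0.4 × 1.829) = 0.1855

L/L_☉ ≈ 0.186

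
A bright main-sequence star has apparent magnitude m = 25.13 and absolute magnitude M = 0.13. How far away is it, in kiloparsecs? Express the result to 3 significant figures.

d ≈ 1000 kpc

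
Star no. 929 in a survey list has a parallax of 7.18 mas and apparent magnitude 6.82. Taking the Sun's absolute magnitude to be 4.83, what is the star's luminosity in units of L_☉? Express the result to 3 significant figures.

d = 1/p = 1000/7.18 mas = 139.3 pc
M = m − 5 log₁₀ d + 5 = 6.82 − 5·2.1439 + 5 = 1.101
M − M_☉ = 1.101 − 4.83 = -3.729
L/L_☉ = 10^(−0.4 × -3.729) = 31.03

L/L_☉ ≈ 31.0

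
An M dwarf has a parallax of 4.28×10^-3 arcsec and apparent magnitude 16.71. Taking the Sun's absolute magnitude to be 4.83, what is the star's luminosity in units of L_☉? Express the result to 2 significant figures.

d = 1/p = 1/4.28×10^-3″ = 233.6 pc
M = m − 5 log₁₀ d + 5 = 16.71 − 5·2.3686 + 5 = 9.867
M − M_☉ = 9.867 − 4.83 = 5.037
L/L_☉ = 10^(−0.4 × 5.037) = 9.663×10^-3

L/L_☉ ≈ 9.7×10^-3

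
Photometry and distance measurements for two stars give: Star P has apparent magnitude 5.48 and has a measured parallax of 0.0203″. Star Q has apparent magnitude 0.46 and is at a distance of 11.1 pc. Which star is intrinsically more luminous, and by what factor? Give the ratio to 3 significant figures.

Star P: d = 1/p = 1/0.0203″ = 49.26 pc
Star P: M = m − 5 log₁₀ d + 5 = 5.48 − 5·1.6925 + 5 = 2.017
Star Q: M = m − 5 log₁₀ d + 5 = 0.46 − 5·1.0453 + 5 = 0.233
ΔM = M_P − M_Q = 2.017 − (0.233) = 1.784; smaller M is more luminous → Star Q.
L ratio = 10^(0.4 |ΔM|) = 10^0.714 = 5.172

Star Q is more luminous, by a factor of 5.17.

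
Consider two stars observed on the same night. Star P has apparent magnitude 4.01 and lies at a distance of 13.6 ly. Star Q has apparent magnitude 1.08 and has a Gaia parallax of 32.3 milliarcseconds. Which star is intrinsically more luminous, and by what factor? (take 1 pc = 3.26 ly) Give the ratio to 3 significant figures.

Star Q is more luminous, by a factor of 818.

Star P: d = 13.6 ly / 3.26 = 4.172 pc
Star P: M = m − 5 log₁₀ d + 5 = 4.01 − 5·0.6203 + 5 = 5.908
Star Q: p = 32.3 mas = 0.0323″ → d = 1/p = 30.96 pc
Star Q: M = m − 5 log₁₀ d + 5 = 1.08 − 5·1.4908 + 5 = -1.374
ΔM = M_P − M_Q = 5.908 − (-1.374) = 7.282; smaller M is more luminous → Star Q.
L ratio = 10^(0.4 |ΔM|) = 10^2.913 = 818.4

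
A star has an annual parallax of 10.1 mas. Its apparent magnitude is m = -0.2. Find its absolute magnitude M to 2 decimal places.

M ≈ -5.18

p = 10.1 mas = 0.0101″ → d = 1/p = 99.01 pc
5 log₁₀(d/10 pc) = 5 log₁₀(99.01) − 5 = 4.978
M = m − 5 log₁₀(d/10) = -0.2 − 4.978 = -5.178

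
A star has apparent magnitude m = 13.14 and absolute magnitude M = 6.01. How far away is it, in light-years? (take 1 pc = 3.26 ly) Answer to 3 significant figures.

d ≈ 869 ly

Distance modulus: m − M = 13.14 − (6.01) = 7.130
m − M = 5 log₁₀ d − 5
log₁₀ d = (m − M)/5 + 1 = 2.4260
d = 10^2.4260 = 266.7 pc
= 869.4 ly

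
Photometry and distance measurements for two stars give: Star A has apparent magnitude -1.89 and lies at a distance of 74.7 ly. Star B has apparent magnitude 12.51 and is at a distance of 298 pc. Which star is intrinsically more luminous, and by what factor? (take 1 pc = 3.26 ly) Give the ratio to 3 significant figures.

Star A: d = 74.7 ly / 3.26 = 22.91 pc
Star A: M = m − 5 log₁₀ d + 5 = -1.89 − 5·1.3601 + 5 = -3.691
Star B: M = m − 5 log₁₀ d + 5 = 12.51 − 5·2.4742 + 5 = 5.139
ΔM = M_A − M_B = -3.691 − (5.139) = -8.829; smaller M is more luminous → Star A.
L ratio = 10^(0.4 |ΔM|) = 10^3.532 = 3402

Star A is more luminous, by a factor of 3400.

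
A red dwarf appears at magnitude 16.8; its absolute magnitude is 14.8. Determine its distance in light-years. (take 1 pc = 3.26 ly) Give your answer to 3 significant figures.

d ≈ 81.9 ly

Distance modulus: m − M = 16.8 − (14.8) = 2.000
m − M = 5 log₁₀ d − 5
log₁₀ d = (m − M)/5 + 1 = 1.4000
d = 10^1.4000 = 25.12 pc
= 81.89 ly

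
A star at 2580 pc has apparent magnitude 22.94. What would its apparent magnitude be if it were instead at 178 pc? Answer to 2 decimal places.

Flux ∝ 1/d², so Δm = 5 log₁₀(d₂/d₁) = 5 log₁₀(178/2580) = -5.806
m₂ = m₁ + Δm = 22.94 + (-5.806) = 17.134

m ≈ 17.13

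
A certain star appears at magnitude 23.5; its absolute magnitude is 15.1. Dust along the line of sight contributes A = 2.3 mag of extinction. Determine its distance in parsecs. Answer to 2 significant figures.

d ≈ 170 pc

m − M = 5 log₁₀(d/10 pc) + A  ⇒  23.5 − (15.1) − 2.3 = 5 log₁₀(d/10)
6.100 = 5 log₁₀(d/10)
log₁₀ d = (m − M − A)/5 + 1 = 2.2200
d = 10^2.2200 = 166.0 pc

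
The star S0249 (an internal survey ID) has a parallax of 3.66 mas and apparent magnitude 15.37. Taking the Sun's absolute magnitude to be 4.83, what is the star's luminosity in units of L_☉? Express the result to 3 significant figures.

d = 1/p = 1000/3.66 mas = 273.2 pc
M = m − 5 log₁₀ d + 5 = 15.37 − 5·2.4365 + 5 = 8.187
M − M_☉ = 8.187 − 4.83 = 3.357
L/L_☉ = 10^(−0.4 × 3.357) = 0.04540

L/L_☉ ≈ 0.0454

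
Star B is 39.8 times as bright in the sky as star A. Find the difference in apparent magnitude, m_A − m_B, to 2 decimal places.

m_A − m_B ≈ 4.00

Pogson: Δm = −2.5 log₁₀(ratio) = −2.5 log₁₀(39.8) = −2.5 × 1.5999 = -4.000
Star B is brighter so has the smaller magnitude: m_A − m_B is positive.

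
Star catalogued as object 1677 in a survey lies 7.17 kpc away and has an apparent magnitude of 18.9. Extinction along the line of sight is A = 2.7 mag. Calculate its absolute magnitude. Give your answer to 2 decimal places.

d = 7.17 kpc = 7170 pc
5 log₁₀(d/10 pc) = 5 log₁₀(7170) − 5 = 14.278
M = m − 5 log₁₀(d/10) − A = 18.9 − 14.278 − 2.7 = 1.922

M ≈ 1.92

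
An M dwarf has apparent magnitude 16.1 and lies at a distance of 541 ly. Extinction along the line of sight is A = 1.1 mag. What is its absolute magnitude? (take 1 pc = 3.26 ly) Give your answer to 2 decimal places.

M ≈ 8.90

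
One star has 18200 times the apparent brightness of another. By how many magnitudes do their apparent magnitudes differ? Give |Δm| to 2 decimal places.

Pogson: Δm = −2.5 log₁₀(ratio) = −2.5 log₁₀(18200) = −2.5 × 4.2601 = -10.650

|Δm| ≈ 10.65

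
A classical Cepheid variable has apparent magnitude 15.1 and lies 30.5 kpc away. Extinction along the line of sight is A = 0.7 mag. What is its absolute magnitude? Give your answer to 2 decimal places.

M ≈ -3.02

d = 30.5 kpc = 30500 pc
5 log₁₀(d/10 pc) = 5 log₁₀(30500) − 5 = 17.421
M = m − 5 log₁₀(d/10) − A = 15.1 − 17.421 − 0.7 = -3.021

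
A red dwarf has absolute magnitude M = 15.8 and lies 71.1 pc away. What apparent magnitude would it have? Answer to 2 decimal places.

m ≈ 20.06

m = M + 5 log₁₀ d − 5 = 15.8 + 5·1.8519 − 5 = 20.059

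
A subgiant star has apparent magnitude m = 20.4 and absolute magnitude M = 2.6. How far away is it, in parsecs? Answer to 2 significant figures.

d ≈ 36000 pc

μ = m − M = 17.800
m − M = 5 log₁₀ d − 5
log₁₀ d = (m − M)/5 + 1 = 4.5600
d = 10^4.5600 = 36310 pc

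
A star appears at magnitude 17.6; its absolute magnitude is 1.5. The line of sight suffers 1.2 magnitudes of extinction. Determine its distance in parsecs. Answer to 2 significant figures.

d ≈ 9500 pc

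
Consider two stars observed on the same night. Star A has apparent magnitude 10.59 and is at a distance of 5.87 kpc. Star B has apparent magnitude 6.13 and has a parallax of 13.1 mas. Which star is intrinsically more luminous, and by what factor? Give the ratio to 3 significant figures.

Star A is more luminous, by a factor of 97.2.

Star A: d = 5.87 kpc = 5870 pc
Star A: M = m − 5 log₁₀ d + 5 = 10.59 − 5·3.7686 + 5 = -3.253
Star B: p = 13.1 mas = 0.0131″ → d = 1/p = 76.34 pc
Star B: M = m − 5 log₁₀ d + 5 = 6.13 − 5·1.8827 + 5 = 1.716
ΔM = M_A − M_B = -3.253 − (1.716) = -4.970; smaller M is more luminous → Star A.
L ratio = 10^(0.4 |ΔM|) = 10^1.988 = 97.23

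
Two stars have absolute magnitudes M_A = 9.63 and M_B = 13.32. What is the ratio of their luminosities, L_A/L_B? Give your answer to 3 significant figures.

L_A/L_B ≈ 29.9

ΔM = M_A − M_B = -3.69
L_A/L_B = 10^(−0.4 ΔM) = 10^1.476 = 29.92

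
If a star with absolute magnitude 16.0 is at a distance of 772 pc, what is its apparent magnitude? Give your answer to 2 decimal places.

m ≈ 25.44

m = M + 5 log₁₀ d − 5 = 16.0 + 5·2.8876 − 5 = 25.438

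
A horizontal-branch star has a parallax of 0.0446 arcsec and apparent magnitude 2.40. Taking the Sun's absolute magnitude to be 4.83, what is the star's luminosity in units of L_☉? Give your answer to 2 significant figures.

L/L_☉ ≈ 47

d = 1/p = 1/0.0446″ = 22.42 pc
M = m − 5 log₁₀ d + 5 = 2.40 − 5·1.3507 + 5 = 0.647
M − M_☉ = 0.647 − 4.83 = -4.183
L/L_☉ = 10^(−0.4 × -4.183) = 47.13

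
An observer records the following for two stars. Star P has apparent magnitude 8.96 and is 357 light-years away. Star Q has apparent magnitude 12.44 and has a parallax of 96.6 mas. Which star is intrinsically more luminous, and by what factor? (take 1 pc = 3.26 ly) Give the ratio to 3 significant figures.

Star P is more luminous, by a factor of 2760.

Star P: d = 357 ly / 3.26 = 109.5 pc
Star P: M = m − 5 log₁₀ d + 5 = 8.96 − 5·2.0395 + 5 = 3.763
Star Q: p = 96.6 mas = 0.0966″ → d = 1/p = 10.35 pc
Star Q: M = m − 5 log₁₀ d + 5 = 12.44 − 5·1.0150 + 5 = 12.365
ΔM = M_P − M_Q = 3.763 − (12.365) = -8.602; smaller M is more luminous → Star P.
L ratio = 10^(0.4 |ΔM|) = 10^3.441 = 2760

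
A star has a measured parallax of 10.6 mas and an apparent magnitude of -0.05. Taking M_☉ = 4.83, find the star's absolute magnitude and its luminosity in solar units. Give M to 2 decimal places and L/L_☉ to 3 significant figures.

d = 1/p = 1000/10.6 mas = 94.34 pc
M = m − 5 log₁₀ d + 5 = -0.05 − 5·1.9747 + 5 = -4.923
M − M_☉ = -4.923 − 4.83 = -9.753
L/L_☉ = 10^(−0.4 × -9.753) = 7969

M ≈ -4.92; L/L_☉ ≈ 7970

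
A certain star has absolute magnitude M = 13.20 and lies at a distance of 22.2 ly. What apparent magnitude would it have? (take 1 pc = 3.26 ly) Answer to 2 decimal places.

m ≈ 12.37

d = 22.2 ly / 3.26 = 6.810 pc
m = M + 5 log₁₀ d − 5 = 13.20 + 5·0.8331 − 5 = 12.366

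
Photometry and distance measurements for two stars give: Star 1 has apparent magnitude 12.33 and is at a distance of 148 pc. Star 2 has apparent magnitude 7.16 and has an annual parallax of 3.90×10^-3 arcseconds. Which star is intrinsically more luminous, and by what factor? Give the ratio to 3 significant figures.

Star 2 is more luminous, by a factor of 351.

Star 1: M = m − 5 log₁₀ d + 5 = 12.33 − 5·2.1703 + 5 = 6.479
Star 2: d = 1/p = 1/3.90×10^-3″ = 256.4 pc
Star 2: M = m − 5 log₁₀ d + 5 = 7.16 − 5·2.4089 + 5 = 0.115
ΔM = M_1 − M_2 = 6.479 − (0.115) = 6.363; smaller M is more luminous → Star 2.
L ratio = 10^(0.4 |ΔM|) = 10^2.545 = 351.0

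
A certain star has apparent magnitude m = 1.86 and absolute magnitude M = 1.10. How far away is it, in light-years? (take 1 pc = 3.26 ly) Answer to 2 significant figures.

μ = m − M = 0.760
m − M = 5 log₁₀ d − 5
log₁₀ d = (m − M)/5 + 1 = 1.1520
d = 10^1.1520 = 14.19 pc
= 46.26 ly

d ≈ 46 ly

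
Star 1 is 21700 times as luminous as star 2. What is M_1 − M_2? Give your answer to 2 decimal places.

M_1 − M_2 ≈ -10.84

Pogson: ΔM = −2.5 log₁₀(ratio) = −2.5 log₁₀(21700) = −2.5 × 4.3365 = -10.841
Star 1 is brighter, so it has the smaller magnitude: the difference is negative.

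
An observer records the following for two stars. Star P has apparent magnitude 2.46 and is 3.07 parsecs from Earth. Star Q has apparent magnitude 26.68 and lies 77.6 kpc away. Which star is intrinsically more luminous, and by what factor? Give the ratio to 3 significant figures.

Star P: M = m − 5 log₁₀ d + 5 = 2.46 − 5·0.4871 + 5 = 5.024
Star Q: d = 77.6 kpc = 77600 pc
Star Q: M = m − 5 log₁₀ d + 5 = 26.68 − 5·4.8899 + 5 = 7.231
ΔM = M_P − M_Q = 5.024 − (7.231) = -2.206; smaller M is more luminous → Star P.
L ratio = 10^(0.4 |ΔM|) = 10^0.883 = 7.631

Star P is more luminous, by a factor of 7.63.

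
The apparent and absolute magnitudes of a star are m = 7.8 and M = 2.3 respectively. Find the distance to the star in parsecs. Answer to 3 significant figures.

d ≈ 126 pc

Distance modulus: m − M = 7.8 − (2.3) = 5.500
m − M = 5 log₁₀ d − 5
log₁₀ d = (m − M)/5 + 1 = 2.1000
d = 10^2.1000 = 125.9 pc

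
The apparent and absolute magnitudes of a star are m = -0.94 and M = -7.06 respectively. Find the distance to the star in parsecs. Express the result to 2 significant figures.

d ≈ 170 pc

μ = m − M = 6.120
m − M = 5 log₁₀ d − 5
log₁₀ d = (m − M)/5 + 1 = 2.2240
d = 10^2.2240 = 167.5 pc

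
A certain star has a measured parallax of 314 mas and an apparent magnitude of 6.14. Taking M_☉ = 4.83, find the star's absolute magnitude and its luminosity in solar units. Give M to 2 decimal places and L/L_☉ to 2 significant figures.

M ≈ 8.62; L/L_☉ ≈ 0.030

d = 1/p = 1000/314 mas = 3.185 pc
M = m − 5 log₁₀ d + 5 = 6.14 − 5·0.5031 + 5 = 8.625
M − M_☉ = 8.625 − 4.83 = 3.795
L/L_☉ = 10^(−0.4 × 3.795) = 0.03035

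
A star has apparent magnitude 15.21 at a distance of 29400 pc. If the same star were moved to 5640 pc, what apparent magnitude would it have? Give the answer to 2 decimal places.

m ≈ 11.62

Flux ∝ 1/d², so Δm = 5 log₁₀(d₂/d₁) = 5 log₁₀(5640/29400) = -3.585
m₂ = m₁ + Δm = 15.21 + (-3.585) = 11.625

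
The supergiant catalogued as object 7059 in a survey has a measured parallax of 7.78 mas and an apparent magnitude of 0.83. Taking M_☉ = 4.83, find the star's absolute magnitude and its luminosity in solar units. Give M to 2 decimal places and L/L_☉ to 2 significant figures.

d = 1/p = 1000/7.78 mas = 128.5 pc
M = m − 5 log₁₀ d + 5 = 0.83 − 5·2.1090 + 5 = -4.715
M − M_☉ = -4.715 − 4.83 = -9.545
L/L_☉ = 10^(−0.4 × -9.545) = 6577

M ≈ -4.72; L/L_☉ ≈ 6600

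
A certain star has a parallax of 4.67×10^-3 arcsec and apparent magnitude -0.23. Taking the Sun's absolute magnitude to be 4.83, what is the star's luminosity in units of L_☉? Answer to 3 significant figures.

L/L_☉ ≈ 48500

d = 1/p = 1/4.67×10^-3″ = 214.1 pc
M = m − 5 log₁₀ d + 5 = -0.23 − 5·2.3307 + 5 = -6.883
M − M_☉ = -6.883 − 4.83 = -11.713
L/L_☉ = 10^(−0.4 × -11.713) = 48460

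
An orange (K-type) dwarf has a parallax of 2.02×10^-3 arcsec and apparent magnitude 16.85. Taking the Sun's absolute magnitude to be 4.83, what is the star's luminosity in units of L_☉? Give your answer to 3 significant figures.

L/L_☉ ≈ 0.0381

d = 1/p = 1/2.02×10^-3″ = 495.0 pc
M = m − 5 log₁₀ d + 5 = 16.85 − 5·2.6946 + 5 = 8.377
M − M_☉ = 8.377 − 4.83 = 3.547
L/L_☉ = 10^(−0.4 × 3.547) = 0.03813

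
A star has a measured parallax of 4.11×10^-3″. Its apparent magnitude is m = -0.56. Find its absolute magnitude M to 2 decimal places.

d = 1/p = 1/4.11×10^-3″ = 243.3 pc
5 log₁₀(d/10 pc) = 5 log₁₀(243.3) − 5 = 6.931
M = m − 5 log₁₀(d/10) = -0.56 − 6.931 = -7.491

M ≈ -7.49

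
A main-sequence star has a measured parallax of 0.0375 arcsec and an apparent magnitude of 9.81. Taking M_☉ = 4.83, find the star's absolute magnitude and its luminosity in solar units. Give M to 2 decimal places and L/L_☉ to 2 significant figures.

M ≈ 7.68; L/L_☉ ≈ 0.072

d = 1/p = 1/0.0375″ = 26.67 pc
M = m − 5 log₁₀ d + 5 = 9.81 − 5·1.4260 + 5 = 7.680
M − M_☉ = 7.680 − 4.83 = 2.850
L/L_☉ = 10^(−0.4 × 2.850) = 0.07243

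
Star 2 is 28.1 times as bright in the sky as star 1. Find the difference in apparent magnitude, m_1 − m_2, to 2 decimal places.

Pogson: Δm = −2.5 log₁₀(ratio) = −2.5 log₁₀(28.1) = −2.5 × 1.4487 = -3.622
Star 2 is brighter so has the smaller magnitude: m_1 − m_2 is positive.

m_1 − m_2 ≈ 3.62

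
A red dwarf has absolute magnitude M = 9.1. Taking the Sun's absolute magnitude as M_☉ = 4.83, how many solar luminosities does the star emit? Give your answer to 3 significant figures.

L/L_☉ ≈ 0.0196

M − M_☉ = 9.1 − 4.83 = 4.270
L/L_☉ = 10^(−0.4 (M − M_☉)) = 10^-1.708 = 0.01959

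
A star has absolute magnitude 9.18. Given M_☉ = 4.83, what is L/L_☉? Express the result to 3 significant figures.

L/L_☉ ≈ 0.0182

M − M_☉ = 9.18 − 4.83 = 4.350
L/L_☉ = 10^(−0.4 (M − M_☉)) = 10^-1.740 = 0.01820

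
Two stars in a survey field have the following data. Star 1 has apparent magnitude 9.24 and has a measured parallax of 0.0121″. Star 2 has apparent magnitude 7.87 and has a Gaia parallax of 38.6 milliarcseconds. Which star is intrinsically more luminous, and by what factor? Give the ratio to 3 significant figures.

Star 1 is more luminous, by a factor of 2.88.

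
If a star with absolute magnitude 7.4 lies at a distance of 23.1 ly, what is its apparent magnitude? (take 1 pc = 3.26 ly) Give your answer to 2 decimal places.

d = 23.1 ly / 3.26 = 7.086 pc
m = M + 5 log₁₀ d − 5 = 7.4 + 5·0.8504 − 5 = 6.652

m ≈ 6.65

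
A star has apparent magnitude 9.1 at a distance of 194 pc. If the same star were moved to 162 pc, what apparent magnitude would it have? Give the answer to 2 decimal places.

m ≈ 8.71

Flux ∝ 1/d², so Δm = 5 log₁₀(d₂/d₁) = 5 log₁₀(162/194) = -0.391
m₂ = m₁ + Δm = 9.1 + (-0.391) = 8.709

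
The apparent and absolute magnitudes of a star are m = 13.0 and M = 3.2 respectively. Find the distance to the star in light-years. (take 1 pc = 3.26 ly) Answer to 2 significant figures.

d ≈ 3000 ly

Distance modulus: m − M = 13.0 − (3.2) = 9.800
m − M = 5 log₁₀ d − 5
log₁₀ d = (m − M)/5 + 1 = 2.9600
d = 10^2.9600 = 912.0 pc
= 2973 ly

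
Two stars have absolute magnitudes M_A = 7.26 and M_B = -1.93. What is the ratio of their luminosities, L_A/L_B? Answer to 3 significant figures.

ΔM = M_A − M_B = 9.19
L_A/L_B = 10^(−0.4 ΔM) = 10^-3.676 = 2.109×10^-4

L_A/L_B ≈ 2.11×10^-4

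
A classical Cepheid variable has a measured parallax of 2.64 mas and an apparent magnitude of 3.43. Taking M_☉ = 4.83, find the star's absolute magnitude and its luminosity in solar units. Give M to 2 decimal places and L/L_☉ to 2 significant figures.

M ≈ -4.46; L/L_☉ ≈ 5200

d = 1/p = 1000/2.64 mas = 378.8 pc
M = m − 5 log₁₀ d + 5 = 3.43 − 5·2.5784 + 5 = -4.462
M − M_☉ = -4.462 − 4.83 = -9.292
L/L_☉ = 10^(−0.4 × -9.292) = 5209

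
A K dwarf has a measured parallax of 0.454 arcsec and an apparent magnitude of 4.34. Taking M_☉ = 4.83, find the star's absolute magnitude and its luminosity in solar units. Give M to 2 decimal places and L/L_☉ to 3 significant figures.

d = 1/p = 1/0.454″ = 2.203 pc
M = m − 5 log₁₀ d + 5 = 4.34 − 5·0.3429 + 5 = 7.625
M − M_☉ = 7.625 − 4.83 = 2.795
L/L_☉ = 10^(−0.4 × 2.795) = 0.07619

M ≈ 7.63; L/L_☉ ≈ 0.0762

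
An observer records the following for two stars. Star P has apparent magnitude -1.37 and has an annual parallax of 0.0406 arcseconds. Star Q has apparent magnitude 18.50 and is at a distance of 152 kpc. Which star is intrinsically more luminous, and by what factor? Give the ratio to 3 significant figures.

Star P: d = 1/p = 1/0.0406″ = 24.63 pc
Star P: M = m − 5 log₁₀ d + 5 = -1.37 − 5·1.3915 + 5 = -3.327
Star Q: d = 152 kpc = 152000 pc
Star Q: M = m − 5 log₁₀ d + 5 = 18.50 − 5·5.1818 + 5 = -2.409
ΔM = M_P − M_Q = -3.327 − (-2.409) = -0.918; smaller M is more luminous → Star P.
L ratio = 10^(0.4 |ΔM|) = 10^0.367 = 2.329

Star P is more luminous, by a factor of 2.33.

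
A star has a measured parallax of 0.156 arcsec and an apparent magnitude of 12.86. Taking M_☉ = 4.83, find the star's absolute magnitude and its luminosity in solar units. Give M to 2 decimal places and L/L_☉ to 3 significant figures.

M ≈ 13.83; L/L_☉ ≈ 2.52×10^-4

d = 1/p = 1/0.156″ = 6.410 pc
M = m − 5 log₁₀ d + 5 = 12.86 − 5·0.8069 + 5 = 13.826
M − M_☉ = 13.826 − 4.83 = 8.996
L/L_☉ = 10^(−0.4 × 8.996) = 2.522×10^-4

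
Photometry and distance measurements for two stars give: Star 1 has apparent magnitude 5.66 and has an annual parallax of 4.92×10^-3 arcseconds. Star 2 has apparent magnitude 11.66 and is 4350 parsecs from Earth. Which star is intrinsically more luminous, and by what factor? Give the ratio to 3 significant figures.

Star 2 is more luminous, by a factor of 1.82.

Star 1: d = 1/p = 1/4.92×10^-3″ = 203.3 pc
Star 1: M = m − 5 log₁₀ d + 5 = 5.66 − 5·2.3080 + 5 = -0.880
Star 2: M = m − 5 log₁₀ d + 5 = 11.66 − 5·3.6385 + 5 = -1.532
ΔM = M_1 − M_2 = -0.880 − (-1.532) = 0.652; smaller M is more luminous → Star 2.
L ratio = 10^(0.4 |ΔM|) = 10^0.261 = 1.824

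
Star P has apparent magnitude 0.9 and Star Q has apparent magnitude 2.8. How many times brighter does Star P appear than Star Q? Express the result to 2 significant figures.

5.8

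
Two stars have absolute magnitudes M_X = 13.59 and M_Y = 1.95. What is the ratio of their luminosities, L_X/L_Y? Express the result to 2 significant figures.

L_X/L_Y ≈ 2.2×10^-5

ΔM = M_X − M_Y = 11.64
L_X/L_Y = 10^(−0.4 ΔM) = 10^-4.656 = 2.208×10^-5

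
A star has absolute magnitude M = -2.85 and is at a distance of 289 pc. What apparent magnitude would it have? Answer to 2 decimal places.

m ≈ 4.45

m = M + 5 log₁₀ d − 5 = -2.85 + 5·2.4609 − 5 = 4.454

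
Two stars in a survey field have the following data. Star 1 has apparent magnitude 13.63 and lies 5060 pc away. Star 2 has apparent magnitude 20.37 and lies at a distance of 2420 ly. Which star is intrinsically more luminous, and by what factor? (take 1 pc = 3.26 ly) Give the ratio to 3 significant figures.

Star 1 is more luminous, by a factor of 23100.

Star 1: M = m − 5 log₁₀ d + 5 = 13.63 − 5·3.7042 + 5 = 0.109
Star 2: d = 2420 ly / 3.26 = 742.3 pc
Star 2: M = m − 5 log₁₀ d + 5 = 20.37 − 5·2.8706 + 5 = 11.017
ΔM = M_1 − M_2 = 0.109 − (11.017) = -10.908; smaller M is more luminous → Star 1.
L ratio = 10^(0.4 |ΔM|) = 10^4.363 = 23070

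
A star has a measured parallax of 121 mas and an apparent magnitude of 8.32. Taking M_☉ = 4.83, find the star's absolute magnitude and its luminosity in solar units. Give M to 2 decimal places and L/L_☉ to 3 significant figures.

d = 1/p = 1000/121 mas = 8.264 pc
M = m − 5 log₁₀ d + 5 = 8.32 − 5·0.9172 + 5 = 8.734
M − M_☉ = 8.734 − 4.83 = 3.904
L/L_☉ = 10^(−0.4 × 3.904) = 0.02744

M ≈ 8.73; L/L_☉ ≈ 0.0274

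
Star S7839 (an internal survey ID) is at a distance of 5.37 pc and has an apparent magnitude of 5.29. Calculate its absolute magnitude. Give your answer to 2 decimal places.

M ≈ 6.64

5 log₁₀(d/10 pc) = 5 log₁₀(5.370) − 5 = -1.350
M = m − 5 log₁₀(d/10) = 5.29 + 1.350 = 6.640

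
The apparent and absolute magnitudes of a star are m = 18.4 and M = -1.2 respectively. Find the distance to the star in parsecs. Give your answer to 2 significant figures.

d ≈ 83000 pc

Distance modulus: m − M = 18.4 − (-1.2) = 19.600
m − M = 5 log₁₀ d − 5
log₁₀ d = (m − M)/5 + 1 = 4.9200
d = 10^4.9200 = 83180 pc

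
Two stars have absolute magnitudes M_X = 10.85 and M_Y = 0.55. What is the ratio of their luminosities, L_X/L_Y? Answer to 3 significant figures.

ΔM = M_X − M_Y = 10.30
L_X/L_Y = 10^(−0.4 ΔM) = 10^-4.120 = 7.586×10^-5

L_X/L_Y ≈ 7.59×10^-5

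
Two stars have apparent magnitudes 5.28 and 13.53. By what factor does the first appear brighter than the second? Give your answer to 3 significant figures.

Magnitude difference = -8.25
Flux ratio = 10^(−0.4 Δm) = 10^(−0.4 × -8.25) = 10^3.300 = 1995

2000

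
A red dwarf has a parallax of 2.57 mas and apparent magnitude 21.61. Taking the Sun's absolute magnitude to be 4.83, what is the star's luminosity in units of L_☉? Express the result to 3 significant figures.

L/L_☉ ≈ 2.94×10^-4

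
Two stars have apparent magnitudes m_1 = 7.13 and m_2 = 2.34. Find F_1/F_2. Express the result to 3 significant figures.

F_1/F_2 ≈ 0.0121

Δm = 7.13 − (2.34) = 4.79
Flux ratio = 10^(−0.4 Δm) = 10^(−0.4 × 4.79) = 10^-1.916 = 0.01213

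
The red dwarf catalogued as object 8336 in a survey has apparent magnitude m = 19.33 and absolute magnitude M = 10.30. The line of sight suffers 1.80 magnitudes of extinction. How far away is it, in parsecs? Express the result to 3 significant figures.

d ≈ 279 pc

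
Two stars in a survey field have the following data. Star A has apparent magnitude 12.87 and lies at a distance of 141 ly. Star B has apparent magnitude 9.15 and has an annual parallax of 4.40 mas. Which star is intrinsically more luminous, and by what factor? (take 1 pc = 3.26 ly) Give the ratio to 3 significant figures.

Star A: d = 141 ly / 3.26 = 43.25 pc
Star A: M = m − 5 log₁₀ d + 5 = 12.87 − 5·1.6360 + 5 = 9.690
Star B: p = 4.40 mas = 4.40×10^-3″ → d = 1/p = 227.3 pc
Star B: M = m − 5 log₁₀ d + 5 = 9.15 − 5·2.3565 + 5 = 2.367
ΔM = M_A − M_B = 9.690 − (2.367) = 7.323; smaller M is more luminous → Star B.
L ratio = 10^(0.4 |ΔM|) = 10^2.929 = 849.4

Star B is more luminous, by a factor of 849.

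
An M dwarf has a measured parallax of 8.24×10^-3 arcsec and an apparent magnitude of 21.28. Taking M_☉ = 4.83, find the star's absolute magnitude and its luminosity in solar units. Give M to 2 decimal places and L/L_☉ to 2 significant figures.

d = 1/p = 1/8.24×10^-3″ = 121.4 pc
M = m − 5 log₁₀ d + 5 = 21.28 − 5·2.0841 + 5 = 15.860
M − M_☉ = 15.860 − 4.83 = 11.030
L/L_☉ = 10^(−0.4 × 11.030) = 3.874×10^-5

M ≈ 15.86; L/L_☉ ≈ 3.9×10^-5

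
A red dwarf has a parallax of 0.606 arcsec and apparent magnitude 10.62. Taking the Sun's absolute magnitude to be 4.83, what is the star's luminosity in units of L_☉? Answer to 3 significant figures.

L/L_☉ ≈ 1.32×10^-4

d = 1/p = 1/0.606″ = 1.650 pc
M = m − 5 log₁₀ d + 5 = 10.62 − 5·0.2175 + 5 = 14.532
M − M_☉ = 14.532 − 4.83 = 9.702
L/L_☉ = 10^(−0.4 × 9.702) = 1.315×10^-4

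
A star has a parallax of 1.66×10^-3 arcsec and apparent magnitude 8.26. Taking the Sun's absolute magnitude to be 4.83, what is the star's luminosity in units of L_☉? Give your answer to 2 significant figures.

L/L_☉ ≈ 150

d = 1/p = 1/1.66×10^-3″ = 602.4 pc
M = m − 5 log₁₀ d + 5 = 8.26 − 5·2.7799 + 5 = -0.639
M − M_☉ = -0.639 − 4.83 = -5.469
L/L_☉ = 10^(−0.4 × -5.469) = 154.1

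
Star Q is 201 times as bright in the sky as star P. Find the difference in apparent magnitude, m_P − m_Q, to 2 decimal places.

m_P − m_Q ≈ 5.76

Pogson: Δm = −2.5 log₁₀(ratio) = −2.5 log₁₀(201) = −2.5 × 2.3032 = -5.758
Star Q is brighter so has the smaller magnitude: m_P − m_Q is positive.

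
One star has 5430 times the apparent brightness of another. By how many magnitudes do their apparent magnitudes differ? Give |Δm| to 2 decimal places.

|Δm| ≈ 9.34

Pogson: Δm = −2.5 log₁₀(ratio) = −2.5 log₁₀(5430) = −2.5 × 3.7348 = -9.337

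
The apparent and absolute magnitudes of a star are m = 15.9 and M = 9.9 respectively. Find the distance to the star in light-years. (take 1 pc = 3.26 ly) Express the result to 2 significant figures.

d ≈ 520 ly

Distance modulus: m − M = 15.9 − (9.9) = 6.000
m − M = 5 log₁₀ d − 5
log₁₀ d = (m − M)/5 + 1 = 2.2000
d = 10^2.2000 = 158.5 pc
= 516.7 ly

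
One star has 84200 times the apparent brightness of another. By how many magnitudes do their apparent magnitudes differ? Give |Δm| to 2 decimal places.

Pogson: Δm = −2.5 log₁₀(ratio) = −2.5 log₁₀(84200) = −2.5 × 4.9253 = -12.313

|Δm| ≈ 12.31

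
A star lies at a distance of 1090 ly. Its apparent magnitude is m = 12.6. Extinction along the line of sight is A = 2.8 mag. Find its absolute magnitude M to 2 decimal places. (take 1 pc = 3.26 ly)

d = 1090 ly / 3.26 = 334.4 pc
5 log₁₀(d/10 pc) = 5 log₁₀(334.4) − 5 = 7.621
M = m − 5 log₁₀(d/10) − A = 12.6 − 7.621 − 2.8 = 2.179

M ≈ 2.18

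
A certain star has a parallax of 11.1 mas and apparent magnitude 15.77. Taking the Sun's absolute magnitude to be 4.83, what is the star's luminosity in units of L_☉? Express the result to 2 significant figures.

d = 1/p = 1000/11.1 mas = 90.09 pc
M = m − 5 log₁₀ d + 5 = 15.77 − 5·1.9547 + 5 = 10.997
M − M_☉ = 10.997 − 4.83 = 6.167
L/L_☉ = 10^(−0.4 × 6.167) = 3.415×10^-3

L/L_☉ ≈ 3.4×10^-3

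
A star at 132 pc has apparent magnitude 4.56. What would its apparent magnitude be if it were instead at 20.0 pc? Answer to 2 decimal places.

Flux ∝ 1/d², so Δm = 5 log₁₀(d₂/d₁) = 5 log₁₀(20.0/132) = -4.098
m₂ = m₁ + Δm = 4.56 + (-4.098) = 0.462

m ≈ 0.46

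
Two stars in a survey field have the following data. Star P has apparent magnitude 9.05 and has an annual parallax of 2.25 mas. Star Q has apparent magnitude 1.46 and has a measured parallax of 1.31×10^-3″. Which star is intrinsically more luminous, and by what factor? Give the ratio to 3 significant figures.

Star Q is more luminous, by a factor of 3200.

Star P: p = 2.25 mas = 2.25×10^-3″ → d = 1/p = 444.4 pc
Star P: M = m − 5 log₁₀ d + 5 = 9.05 − 5·2.6478 + 5 = 0.811
Star Q: d = 1/p = 1/1.31×10^-3″ = 763.4 pc
Star Q: M = m − 5 log₁₀ d + 5 = 1.46 − 5·2.8827 + 5 = -7.954
ΔM = M_P − M_Q = 0.811 − (-7.954) = 8.765; smaller M is more luminous → Star Q.
L ratio = 10^(0.4 |ΔM|) = 10^3.506 = 3205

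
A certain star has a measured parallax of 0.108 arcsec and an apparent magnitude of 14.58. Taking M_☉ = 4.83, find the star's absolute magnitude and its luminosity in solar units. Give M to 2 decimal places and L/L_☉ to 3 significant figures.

M ≈ 14.75; L/L_☉ ≈ 1.08×10^-4

d = 1/p = 1/0.108″ = 9.259 pc
M = m − 5 log₁₀ d + 5 = 14.58 − 5·0.9666 + 5 = 14.747
M − M_☉ = 14.747 − 4.83 = 9.917
L/L_☉ = 10^(−0.4 × 9.917) = 1.079×10^-4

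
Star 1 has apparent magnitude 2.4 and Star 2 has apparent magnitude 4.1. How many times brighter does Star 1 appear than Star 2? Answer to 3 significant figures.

Magnitude difference = -1.7
Flux ratio = 10^(−0.4 Δm) = 10^(−0.4 × -1.7) = 10^0.680 = 4.786

4.79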